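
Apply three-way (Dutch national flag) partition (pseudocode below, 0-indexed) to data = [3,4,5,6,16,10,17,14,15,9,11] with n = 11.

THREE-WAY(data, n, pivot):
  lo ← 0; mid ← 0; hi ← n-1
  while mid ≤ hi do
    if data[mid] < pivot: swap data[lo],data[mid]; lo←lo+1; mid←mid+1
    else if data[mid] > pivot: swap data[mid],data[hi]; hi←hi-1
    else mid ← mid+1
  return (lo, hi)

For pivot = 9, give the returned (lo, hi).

lo=0 mid=0 hi=10
3<9: swap(0,0), lo=1 mid=1 ⇒ [3,4,5,6,16,10,17,14,15,9,11]
4<9: swap(1,1), lo=2 mid=2 ⇒ [3,4,5,6,16,10,17,14,15,9,11]
5<9: swap(2,2), lo=3 mid=3 ⇒ [3,4,5,6,16,10,17,14,15,9,11]
6<9: swap(3,3), lo=4 mid=4 ⇒ [3,4,5,6,16,10,17,14,15,9,11]
16>9: swap(4,10), hi=9 ⇒ [3,4,5,6,11,10,17,14,15,9,16]
11>9: swap(4,9), hi=8 ⇒ [3,4,5,6,9,10,17,14,15,11,16]
9=9: mid=5
10>9: swap(5,8), hi=7 ⇒ [3,4,5,6,9,15,17,14,10,11,16]
15>9: swap(5,7), hi=6 ⇒ [3,4,5,6,9,14,17,15,10,11,16]
14>9: swap(5,6), hi=5 ⇒ [3,4,5,6,9,17,14,15,10,11,16]
17>9: swap(5,5), hi=4 ⇒ [3,4,5,6,9,17,14,15,10,11,16]
done. lo=4 hi=4; data=[3,4,5,6,9,17,14,15,10,11,16]

(4, 4)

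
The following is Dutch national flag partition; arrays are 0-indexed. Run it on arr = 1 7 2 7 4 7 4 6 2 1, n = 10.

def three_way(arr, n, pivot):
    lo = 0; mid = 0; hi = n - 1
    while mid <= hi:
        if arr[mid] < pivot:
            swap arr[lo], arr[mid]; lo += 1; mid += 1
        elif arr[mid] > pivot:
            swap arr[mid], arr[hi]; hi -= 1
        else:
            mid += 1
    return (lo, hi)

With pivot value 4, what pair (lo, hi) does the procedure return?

(4, 5)

lo=0 mid=0 hi=9
1<4: swap(0,0), lo=1 mid=1 ⇒ 1 7 2 7 4 7 4 6 2 1
7>4: swap(1,9), hi=8 ⇒ 1 1 2 7 4 7 4 6 2 7
1<4: swap(1,1), lo=2 mid=2 ⇒ 1 1 2 7 4 7 4 6 2 7
2<4: swap(2,2), lo=3 mid=3 ⇒ 1 1 2 7 4 7 4 6 2 7
7>4: swap(3,8), hi=7 ⇒ 1 1 2 2 4 7 4 6 7 7
2<4: swap(3,3), lo=4 mid=4 ⇒ 1 1 2 2 4 7 4 6 7 7
4=4: mid=5
7>4: swap(5,7), hi=6 ⇒ 1 1 2 2 4 6 4 7 7 7
6>4: swap(5,6), hi=5 ⇒ 1 1 2 2 4 4 6 7 7 7
4=4: mid=6
done. lo=4 hi=5; arr=1 1 2 2 4 4 6 7 7 7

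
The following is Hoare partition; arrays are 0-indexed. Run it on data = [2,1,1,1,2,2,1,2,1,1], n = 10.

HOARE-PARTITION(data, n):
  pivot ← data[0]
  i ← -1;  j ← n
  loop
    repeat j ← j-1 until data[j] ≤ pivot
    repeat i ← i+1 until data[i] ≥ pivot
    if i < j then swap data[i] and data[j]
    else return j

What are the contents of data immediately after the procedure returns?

[1,1,1,1,1,2,1,2,2,2]

pivot = data[0] = 2; i = -1, j = 10
j→9 (data[9]=1≤2), i→0 (data[0]=2≥2); i<j, swap → [1,1,1,1,2,2,1,2,1,2]
j→8 (data[8]=1≤2), i→4 (data[4]=2≥2); i<j, swap → [1,1,1,1,1,2,1,2,2,2]
j→7 (data[7]=2≤2), i→5 (data[5]=2≥2); i<j, swap → [1,1,1,1,1,2,1,2,2,2]
j→6, i→7; i≥j, return j=6. data = [1,1,1,1,1,2,1,2,2,2]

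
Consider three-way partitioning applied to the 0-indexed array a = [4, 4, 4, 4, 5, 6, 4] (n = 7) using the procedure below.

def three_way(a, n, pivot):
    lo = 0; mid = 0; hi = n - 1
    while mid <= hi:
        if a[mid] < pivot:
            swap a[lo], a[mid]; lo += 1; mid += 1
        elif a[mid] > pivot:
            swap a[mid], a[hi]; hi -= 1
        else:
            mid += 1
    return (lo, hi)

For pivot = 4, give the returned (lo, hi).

pivot = 4; lo=0, mid=0, hi=6
a[mid]=4=4: mid=1
a[mid]=4=4: mid=2
a[mid]=4=4: mid=3
a[mid]=4=4: mid=4
a[mid]=5>4: swap a[4],a[6]; hi=5 → [4, 4, 4, 4, 4, 6, 5]
a[mid]=4=4: mid=5
a[mid]=6>4: swap a[5],a[5]; hi=4 → [4, 4, 4, 4, 4, 6, 5]
end: lo=0, hi=4; a = [4, 4, 4, 4, 4, 6, 5]

(0, 4)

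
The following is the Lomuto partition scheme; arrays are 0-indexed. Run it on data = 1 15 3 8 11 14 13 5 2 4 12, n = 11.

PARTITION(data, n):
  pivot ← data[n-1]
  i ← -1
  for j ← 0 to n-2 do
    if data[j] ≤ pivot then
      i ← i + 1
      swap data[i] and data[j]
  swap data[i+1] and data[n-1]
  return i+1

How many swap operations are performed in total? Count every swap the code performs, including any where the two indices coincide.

8

pivot = data[10] = 12; i = -1
j=0: data[0]=1 ≤ 12 → i=0, swap data[0],data[0] (no change) → 1 15 3 8 11 14 13 5 2 4 12
j=1: data[1]=15 > 12 → no swap
j=2: data[2]=3 ≤ 12 → i=1, swap data[1],data[2] → 1 3 15 8 11 14 13 5 2 4 12
j=3: data[3]=8 ≤ 12 → i=2, swap data[2],data[3] → 1 3 8 15 11 14 13 5 2 4 12
j=4: data[4]=11 ≤ 12 → i=3, swap data[3],data[4] → 1 3 8 11 15 14 13 5 2 4 12
j=5: data[5]=14 > 12 → no swap
j=6: data[6]=13 > 12 → no swap
j=7: data[7]=5 ≤ 12 → i=4, swap data[4],data[7] → 1 3 8 11 5 14 13 15 2 4 12
j=8: data[8]=2 ≤ 12 → i=5, swap data[5],data[8] → 1 3 8 11 5 2 13 15 14 4 12
j=9: data[9]=4 ≤ 12 → i=6, swap data[6],data[9] → 1 3 8 11 5 2 4 15 14 13 12
final swap data[7],data[10] → 1 3 8 11 5 2 4 12 14 13 15; return 7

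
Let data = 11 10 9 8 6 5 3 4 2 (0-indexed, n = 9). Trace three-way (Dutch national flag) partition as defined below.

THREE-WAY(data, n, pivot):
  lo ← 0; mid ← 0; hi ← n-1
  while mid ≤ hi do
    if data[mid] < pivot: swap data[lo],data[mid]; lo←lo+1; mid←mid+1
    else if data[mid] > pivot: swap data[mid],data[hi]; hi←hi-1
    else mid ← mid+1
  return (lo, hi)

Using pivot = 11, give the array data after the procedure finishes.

lo=0 mid=0 hi=8
11=11: mid=1
10<11: swap(0,1), lo=1 mid=2 ⇒ 10 11 9 8 6 5 3 4 2
9<11: swap(1,2), lo=2 mid=3 ⇒ 10 9 11 8 6 5 3 4 2
8<11: swap(2,3), lo=3 mid=4 ⇒ 10 9 8 11 6 5 3 4 2
6<11: swap(3,4), lo=4 mid=5 ⇒ 10 9 8 6 11 5 3 4 2
5<11: swap(4,5), lo=5 mid=6 ⇒ 10 9 8 6 5 11 3 4 2
3<11: swap(5,6), lo=6 mid=7 ⇒ 10 9 8 6 5 3 11 4 2
4<11: swap(6,7), lo=7 mid=8 ⇒ 10 9 8 6 5 3 4 11 2
2<11: swap(7,8), lo=8 mid=9 ⇒ 10 9 8 6 5 3 4 2 11
done. lo=8 hi=8; data=10 9 8 6 5 3 4 2 11

10 9 8 6 5 3 4 2 11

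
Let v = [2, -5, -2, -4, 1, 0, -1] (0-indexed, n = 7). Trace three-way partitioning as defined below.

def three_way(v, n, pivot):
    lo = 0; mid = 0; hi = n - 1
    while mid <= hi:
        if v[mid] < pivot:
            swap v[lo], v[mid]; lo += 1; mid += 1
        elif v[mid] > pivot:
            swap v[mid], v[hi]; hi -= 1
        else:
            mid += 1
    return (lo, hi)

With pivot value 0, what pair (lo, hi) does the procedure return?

(4, 4)

pivot = 0; lo=0, mid=0, hi=6
v[mid]=2>0: swap v[0],v[6]; hi=5 → [-1, -5, -2, -4, 1, 0, 2]
v[mid]=-1<0: swap v[0],v[0]; lo=1,mid=1 → [-1, -5, -2, -4, 1, 0, 2]
v[mid]=-5<0: swap v[1],v[1]; lo=2,mid=2 → [-1, -5, -2, -4, 1, 0, 2]
v[mid]=-2<0: swap v[2],v[2]; lo=3,mid=3 → [-1, -5, -2, -4, 1, 0, 2]
v[mid]=-4<0: swap v[3],v[3]; lo=4,mid=4 → [-1, -5, -2, -4, 1, 0, 2]
v[mid]=1>0: swap v[4],v[5]; hi=4 → [-1, -5, -2, -4, 0, 1, 2]
v[mid]=0=0: mid=5
end: lo=4, hi=4; v = [-1, -5, -2, -4, 0, 1, 2]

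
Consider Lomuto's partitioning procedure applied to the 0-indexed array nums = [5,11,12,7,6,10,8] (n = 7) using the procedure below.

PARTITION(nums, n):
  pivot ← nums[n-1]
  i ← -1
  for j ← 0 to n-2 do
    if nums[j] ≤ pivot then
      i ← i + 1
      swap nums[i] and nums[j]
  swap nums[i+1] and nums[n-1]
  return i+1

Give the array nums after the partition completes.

pivot=8, i=-1
j=0: 5≤8, i=0, swap(0,0) ⇒ [5,11,12,7,6,10,8]
j=1: 11>8, skip
j=2: 12>8, skip
j=3: 7≤8, i=1, swap(1,3) ⇒ [5,7,12,11,6,10,8]
j=4: 6≤8, i=2, swap(2,4) ⇒ [5,7,6,11,12,10,8]
j=5: 10>8, skip
swap(3,6) ⇒ [5,7,6,8,12,10,11]; return 3

[5,7,6,8,12,10,11]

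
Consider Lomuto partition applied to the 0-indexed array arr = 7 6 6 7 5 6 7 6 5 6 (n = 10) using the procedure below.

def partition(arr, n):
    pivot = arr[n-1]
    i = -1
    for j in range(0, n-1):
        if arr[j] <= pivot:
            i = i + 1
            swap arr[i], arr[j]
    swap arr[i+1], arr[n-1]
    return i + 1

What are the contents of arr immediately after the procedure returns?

6 6 5 6 6 5 6 7 7 7

pivot = arr[9] = 6; i = -1
j=0: arr[0]=7 > 6 → no swap
j=1: arr[1]=6 ≤ 6 → i=0, swap arr[0],arr[1] → 6 7 6 7 5 6 7 6 5 6
j=2: arr[2]=6 ≤ 6 → i=1, swap arr[1],arr[2] → 6 6 7 7 5 6 7 6 5 6
j=3: arr[3]=7 > 6 → no swap
j=4: arr[4]=5 ≤ 6 → i=2, swap arr[2],arr[4] → 6 6 5 7 7 6 7 6 5 6
j=5: arr[5]=6 ≤ 6 → i=3, swap arr[3],arr[5] → 6 6 5 6 7 7 7 6 5 6
j=6: arr[6]=7 > 6 → no swap
j=7: arr[7]=6 ≤ 6 → i=4, swap arr[4],arr[7] → 6 6 5 6 6 7 7 7 5 6
j=8: arr[8]=5 ≤ 6 → i=5, swap arr[5],arr[8] → 6 6 5 6 6 5 7 7 7 6
final swap arr[6],arr[9] → 6 6 5 6 6 5 6 7 7 7; return 6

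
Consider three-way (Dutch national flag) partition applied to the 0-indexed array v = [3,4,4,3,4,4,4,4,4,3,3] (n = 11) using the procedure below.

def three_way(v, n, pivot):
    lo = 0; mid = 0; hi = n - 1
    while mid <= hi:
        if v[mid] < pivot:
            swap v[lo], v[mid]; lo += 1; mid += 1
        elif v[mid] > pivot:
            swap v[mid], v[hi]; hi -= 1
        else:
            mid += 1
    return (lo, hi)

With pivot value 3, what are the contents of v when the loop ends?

pivot = 3; lo=0, mid=0, hi=10
v[mid]=3=3: mid=1
v[mid]=4>3: swap v[1],v[10]; hi=9 → [3,3,4,3,4,4,4,4,4,3,4]
v[mid]=3=3: mid=2
v[mid]=4>3: swap v[2],v[9]; hi=8 → [3,3,3,3,4,4,4,4,4,4,4]
v[mid]=3=3: mid=3
v[mid]=3=3: mid=4
v[mid]=4>3: swap v[4],v[8]; hi=7 → [3,3,3,3,4,4,4,4,4,4,4]
v[mid]=4>3: swap v[4],v[7]; hi=6 → [3,3,3,3,4,4,4,4,4,4,4]
v[mid]=4>3: swap v[4],v[6]; hi=5 → [3,3,3,3,4,4,4,4,4,4,4]
v[mid]=4>3: swap v[4],v[5]; hi=4 → [3,3,3,3,4,4,4,4,4,4,4]
v[mid]=4>3: swap v[4],v[4]; hi=3 → [3,3,3,3,4,4,4,4,4,4,4]
end: lo=0, hi=3; v = [3,3,3,3,4,4,4,4,4,4,4]

[3,3,3,3,4,4,4,4,4,4,4]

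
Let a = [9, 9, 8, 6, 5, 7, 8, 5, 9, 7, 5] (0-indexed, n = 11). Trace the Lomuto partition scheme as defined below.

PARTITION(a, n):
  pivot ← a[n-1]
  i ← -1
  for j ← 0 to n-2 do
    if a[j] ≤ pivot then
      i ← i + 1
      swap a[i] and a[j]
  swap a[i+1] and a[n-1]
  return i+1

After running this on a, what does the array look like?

pivot=5, i=-1
j=0: 9>5, skip
j=1: 9>5, skip
j=2: 8>5, skip
j=3: 6>5, skip
j=4: 5≤5, i=0, swap(0,4) ⇒ [5, 9, 8, 6, 9, 7, 8, 5, 9, 7, 5]
j=5: 7>5, skip
j=6: 8>5, skip
j=7: 5≤5, i=1, swap(1,7) ⇒ [5, 5, 8, 6, 9, 7, 8, 9, 9, 7, 5]
j=8: 9>5, skip
j=9: 7>5, skip
swap(2,10) ⇒ [5, 5, 5, 6, 9, 7, 8, 9, 9, 7, 8]; return 2

[5, 5, 5, 6, 9, 7, 8, 9, 9, 7, 8]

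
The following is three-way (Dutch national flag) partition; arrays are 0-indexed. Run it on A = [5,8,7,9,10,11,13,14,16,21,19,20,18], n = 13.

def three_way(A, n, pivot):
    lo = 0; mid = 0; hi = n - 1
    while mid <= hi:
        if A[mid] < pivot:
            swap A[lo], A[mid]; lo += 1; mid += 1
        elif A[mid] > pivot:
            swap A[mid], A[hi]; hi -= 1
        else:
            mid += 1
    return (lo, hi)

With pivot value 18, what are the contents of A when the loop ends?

[5,8,7,9,10,11,13,14,16,18,20,19,21]

pivot = 18; lo=0, mid=0, hi=12
A[mid]=5<18: swap A[0],A[0]; lo=1,mid=1 → [5,8,7,9,10,11,13,14,16,21,19,20,18]
A[mid]=8<18: swap A[1],A[1]; lo=2,mid=2 → [5,8,7,9,10,11,13,14,16,21,19,20,18]
A[mid]=7<18: swap A[2],A[2]; lo=3,mid=3 → [5,8,7,9,10,11,13,14,16,21,19,20,18]
A[mid]=9<18: swap A[3],A[3]; lo=4,mid=4 → [5,8,7,9,10,11,13,14,16,21,19,20,18]
A[mid]=10<18: swap A[4],A[4]; lo=5,mid=5 → [5,8,7,9,10,11,13,14,16,21,19,20,18]
A[mid]=11<18: swap A[5],A[5]; lo=6,mid=6 → [5,8,7,9,10,11,13,14,16,21,19,20,18]
A[mid]=13<18: swap A[6],A[6]; lo=7,mid=7 → [5,8,7,9,10,11,13,14,16,21,19,20,18]
A[mid]=14<18: swap A[7],A[7]; lo=8,mid=8 → [5,8,7,9,10,11,13,14,16,21,19,20,18]
A[mid]=16<18: swap A[8],A[8]; lo=9,mid=9 → [5,8,7,9,10,11,13,14,16,21,19,20,18]
A[mid]=21>18: swap A[9],A[12]; hi=11 → [5,8,7,9,10,11,13,14,16,18,19,20,21]
A[mid]=18=18: mid=10
A[mid]=19>18: swap A[10],A[11]; hi=10 → [5,8,7,9,10,11,13,14,16,18,20,19,21]
A[mid]=20>18: swap A[10],A[10]; hi=9 → [5,8,7,9,10,11,13,14,16,18,20,19,21]
end: lo=9, hi=9; A = [5,8,7,9,10,11,13,14,16,18,20,19,21]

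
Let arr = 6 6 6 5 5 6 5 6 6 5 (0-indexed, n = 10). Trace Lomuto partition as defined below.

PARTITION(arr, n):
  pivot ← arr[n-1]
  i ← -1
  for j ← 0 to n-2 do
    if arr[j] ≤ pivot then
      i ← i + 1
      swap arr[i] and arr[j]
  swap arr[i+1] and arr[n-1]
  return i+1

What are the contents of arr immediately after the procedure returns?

pivot=5, i=-1
j=0: 6>5, skip
j=1: 6>5, skip
j=2: 6>5, skip
j=3: 5≤5, i=0, swap(0,3) ⇒ 5 6 6 6 5 6 5 6 6 5
j=4: 5≤5, i=1, swap(1,4) ⇒ 5 5 6 6 6 6 5 6 6 5
j=5: 6>5, skip
j=6: 5≤5, i=2, swap(2,6) ⇒ 5 5 5 6 6 6 6 6 6 5
j=7: 6>5, skip
j=8: 6>5, skip
swap(3,9) ⇒ 5 5 5 5 6 6 6 6 6 6; return 3

5 5 5 5 6 6 6 6 6 6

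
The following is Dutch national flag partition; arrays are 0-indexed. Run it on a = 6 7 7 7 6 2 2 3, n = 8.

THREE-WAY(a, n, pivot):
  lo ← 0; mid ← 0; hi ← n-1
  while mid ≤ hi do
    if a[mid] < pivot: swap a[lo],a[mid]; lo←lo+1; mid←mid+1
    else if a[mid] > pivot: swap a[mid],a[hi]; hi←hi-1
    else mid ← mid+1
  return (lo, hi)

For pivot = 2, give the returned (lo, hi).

(0, 1)

pivot = 2; lo=0, mid=0, hi=7
a[mid]=6>2: swap a[0],a[7]; hi=6 → 3 7 7 7 6 2 2 6
a[mid]=3>2: swap a[0],a[6]; hi=5 → 2 7 7 7 6 2 3 6
a[mid]=2=2: mid=1
a[mid]=7>2: swap a[1],a[5]; hi=4 → 2 2 7 7 6 7 3 6
a[mid]=2=2: mid=2
a[mid]=7>2: swap a[2],a[4]; hi=3 → 2 2 6 7 7 7 3 6
a[mid]=6>2: swap a[2],a[3]; hi=2 → 2 2 7 6 7 7 3 6
a[mid]=7>2: swap a[2],a[2]; hi=1 → 2 2 7 6 7 7 3 6
end: lo=0, hi=1; a = 2 2 7 6 7 7 3 6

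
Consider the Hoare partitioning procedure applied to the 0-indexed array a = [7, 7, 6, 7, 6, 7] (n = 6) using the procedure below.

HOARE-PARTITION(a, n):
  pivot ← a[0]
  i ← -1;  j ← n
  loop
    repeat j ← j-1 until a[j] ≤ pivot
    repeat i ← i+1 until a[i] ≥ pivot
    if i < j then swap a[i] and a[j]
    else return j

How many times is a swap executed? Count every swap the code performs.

pivot=7
j stops at 5 (7), i stops at 0 (7); swap ⇒ [7, 7, 6, 7, 6, 7]
j stops at 4 (6), i stops at 1 (7); swap ⇒ [7, 6, 6, 7, 7, 7]
j stops at 3, i stops at 3; i≥j ⇒ return 3. a=[7, 6, 6, 7, 7, 7]

2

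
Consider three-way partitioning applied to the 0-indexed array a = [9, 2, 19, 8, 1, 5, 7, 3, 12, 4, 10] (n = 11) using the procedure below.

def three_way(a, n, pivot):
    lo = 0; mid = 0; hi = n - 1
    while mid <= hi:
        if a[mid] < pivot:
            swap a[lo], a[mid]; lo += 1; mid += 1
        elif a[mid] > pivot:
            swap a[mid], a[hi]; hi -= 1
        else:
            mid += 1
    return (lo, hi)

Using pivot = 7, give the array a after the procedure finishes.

[4, 2, 3, 1, 5, 7, 8, 12, 19, 10, 9]

lo=0 mid=0 hi=10
9>7: swap(0,10), hi=9 ⇒ [10, 2, 19, 8, 1, 5, 7, 3, 12, 4, 9]
10>7: swap(0,9), hi=8 ⇒ [4, 2, 19, 8, 1, 5, 7, 3, 12, 10, 9]
4<7: swap(0,0), lo=1 mid=1 ⇒ [4, 2, 19, 8, 1, 5, 7, 3, 12, 10, 9]
2<7: swap(1,1), lo=2 mid=2 ⇒ [4, 2, 19, 8, 1, 5, 7, 3, 12, 10, 9]
19>7: swap(2,8), hi=7 ⇒ [4, 2, 12, 8, 1, 5, 7, 3, 19, 10, 9]
12>7: swap(2,7), hi=6 ⇒ [4, 2, 3, 8, 1, 5, 7, 12, 19, 10, 9]
3<7: swap(2,2), lo=3 mid=3 ⇒ [4, 2, 3, 8, 1, 5, 7, 12, 19, 10, 9]
8>7: swap(3,6), hi=5 ⇒ [4, 2, 3, 7, 1, 5, 8, 12, 19, 10, 9]
7=7: mid=4
1<7: swap(3,4), lo=4 mid=5 ⇒ [4, 2, 3, 1, 7, 5, 8, 12, 19, 10, 9]
5<7: swap(4,5), lo=5 mid=6 ⇒ [4, 2, 3, 1, 5, 7, 8, 12, 19, 10, 9]
done. lo=5 hi=5; a=[4, 2, 3, 1, 5, 7, 8, 12, 19, 10, 9]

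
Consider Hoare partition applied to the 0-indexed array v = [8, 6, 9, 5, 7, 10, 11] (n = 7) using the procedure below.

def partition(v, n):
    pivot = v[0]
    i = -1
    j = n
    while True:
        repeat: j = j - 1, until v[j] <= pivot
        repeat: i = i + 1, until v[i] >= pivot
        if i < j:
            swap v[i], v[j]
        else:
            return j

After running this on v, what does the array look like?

pivot=8
j stops at 4 (7), i stops at 0 (8); swap ⇒ [7, 6, 9, 5, 8, 10, 11]
j stops at 3 (5), i stops at 2 (9); swap ⇒ [7, 6, 5, 9, 8, 10, 11]
j stops at 2, i stops at 3; i≥j ⇒ return 2. v=[7, 6, 5, 9, 8, 10, 11]

[7, 6, 5, 9, 8, 10, 11]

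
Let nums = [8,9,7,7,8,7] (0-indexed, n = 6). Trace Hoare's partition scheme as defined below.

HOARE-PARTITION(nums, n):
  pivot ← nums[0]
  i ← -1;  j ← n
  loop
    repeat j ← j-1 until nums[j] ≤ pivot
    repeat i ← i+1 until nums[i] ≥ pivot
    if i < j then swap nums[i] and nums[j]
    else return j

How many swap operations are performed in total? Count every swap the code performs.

pivot = nums[0] = 8; i = -1, j = 6
j→5 (nums[5]=7≤8), i→0 (nums[0]=8≥8); i<j, swap → [7,9,7,7,8,8]
j→4 (nums[4]=8≤8), i→1 (nums[1]=9≥8); i<j, swap → [7,8,7,7,9,8]
j→3, i→4; i≥j, return j=3. nums = [7,8,7,7,9,8]

2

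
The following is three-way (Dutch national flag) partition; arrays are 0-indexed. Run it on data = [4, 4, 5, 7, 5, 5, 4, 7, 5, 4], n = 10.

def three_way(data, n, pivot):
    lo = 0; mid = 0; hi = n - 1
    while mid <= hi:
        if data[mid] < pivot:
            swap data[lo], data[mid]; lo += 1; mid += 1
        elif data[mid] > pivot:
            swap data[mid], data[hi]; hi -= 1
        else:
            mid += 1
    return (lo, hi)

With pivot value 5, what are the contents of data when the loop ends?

[4, 4, 4, 4, 5, 5, 5, 5, 7, 7]

lo=0 mid=0 hi=9
4<5: swap(0,0), lo=1 mid=1 ⇒ [4, 4, 5, 7, 5, 5, 4, 7, 5, 4]
4<5: swap(1,1), lo=2 mid=2 ⇒ [4, 4, 5, 7, 5, 5, 4, 7, 5, 4]
5=5: mid=3
7>5: swap(3,9), hi=8 ⇒ [4, 4, 5, 4, 5, 5, 4, 7, 5, 7]
4<5: swap(2,3), lo=3 mid=4 ⇒ [4, 4, 4, 5, 5, 5, 4, 7, 5, 7]
5=5: mid=5
5=5: mid=6
4<5: swap(3,6), lo=4 mid=7 ⇒ [4, 4, 4, 4, 5, 5, 5, 7, 5, 7]
7>5: swap(7,8), hi=7 ⇒ [4, 4, 4, 4, 5, 5, 5, 5, 7, 7]
5=5: mid=8
done. lo=4 hi=7; data=[4, 4, 4, 4, 5, 5, 5, 5, 7, 7]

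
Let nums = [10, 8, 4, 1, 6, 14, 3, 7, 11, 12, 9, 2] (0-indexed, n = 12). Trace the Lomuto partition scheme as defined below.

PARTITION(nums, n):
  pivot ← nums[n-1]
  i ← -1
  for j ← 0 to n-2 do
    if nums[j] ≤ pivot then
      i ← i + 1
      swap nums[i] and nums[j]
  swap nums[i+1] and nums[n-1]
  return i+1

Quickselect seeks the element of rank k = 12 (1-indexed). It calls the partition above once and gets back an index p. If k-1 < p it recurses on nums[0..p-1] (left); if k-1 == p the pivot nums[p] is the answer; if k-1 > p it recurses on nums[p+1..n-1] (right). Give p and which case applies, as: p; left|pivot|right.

1; right

pivot = nums[11] = 2; i = -1
j=0: nums[0]=10 > 2 → no swap
j=1: nums[1]=8 > 2 → no swap
j=2: nums[2]=4 > 2 → no swap
j=3: nums[3]=1 ≤ 2 → i=0, swap nums[0],nums[3] → [1, 8, 4, 10, 6, 14, 3, 7, 11, 12, 9, 2]
j=4: nums[4]=6 > 2 → no swap
j=5: nums[5]=14 > 2 → no swap
j=6: nums[6]=3 > 2 → no swap
j=7: nums[7]=7 > 2 → no swap
j=8: nums[8]=11 > 2 → no swap
j=9: nums[9]=12 > 2 → no swap
j=10: nums[10]=9 > 2 → no swap
final swap nums[1],nums[11] → [1, 2, 4, 10, 6, 14, 3, 7, 11, 12, 9, 8]; return 1
p = 1; k-1 = 11 > 1 ⇒ right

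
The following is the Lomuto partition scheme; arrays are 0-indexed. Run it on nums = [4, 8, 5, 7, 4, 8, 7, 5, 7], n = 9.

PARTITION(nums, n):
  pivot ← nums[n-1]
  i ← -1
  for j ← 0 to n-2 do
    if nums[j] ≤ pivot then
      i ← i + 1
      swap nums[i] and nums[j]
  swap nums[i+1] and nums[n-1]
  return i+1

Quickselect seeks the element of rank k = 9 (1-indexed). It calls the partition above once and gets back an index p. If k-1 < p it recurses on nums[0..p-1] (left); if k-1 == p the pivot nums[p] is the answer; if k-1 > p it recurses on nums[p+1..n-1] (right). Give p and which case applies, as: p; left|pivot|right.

6; right

pivot = nums[8] = 7; i = -1
j=0: nums[0]=4 ≤ 7 → i=0, swap nums[0],nums[0] (no change) → [4, 8, 5, 7, 4, 8, 7, 5, 7]
j=1: nums[1]=8 > 7 → no swap
j=2: nums[2]=5 ≤ 7 → i=1, swap nums[1],nums[2] → [4, 5, 8, 7, 4, 8, 7, 5, 7]
j=3: nums[3]=7 ≤ 7 → i=2, swap nums[2],nums[3] → [4, 5, 7, 8, 4, 8, 7, 5, 7]
j=4: nums[4]=4 ≤ 7 → i=3, swap nums[3],nums[4] → [4, 5, 7, 4, 8, 8, 7, 5, 7]
j=5: nums[5]=8 > 7 → no swap
j=6: nums[6]=7 ≤ 7 → i=4, swap nums[4],nums[6] → [4, 5, 7, 4, 7, 8, 8, 5, 7]
j=7: nums[7]=5 ≤ 7 → i=5, swap nums[5],nums[7] → [4, 5, 7, 4, 7, 5, 8, 8, 7]
final swap nums[6],nums[8] → [4, 5, 7, 4, 7, 5, 7, 8, 8]; return 6
p = 6; k-1 = 8 > 6 ⇒ right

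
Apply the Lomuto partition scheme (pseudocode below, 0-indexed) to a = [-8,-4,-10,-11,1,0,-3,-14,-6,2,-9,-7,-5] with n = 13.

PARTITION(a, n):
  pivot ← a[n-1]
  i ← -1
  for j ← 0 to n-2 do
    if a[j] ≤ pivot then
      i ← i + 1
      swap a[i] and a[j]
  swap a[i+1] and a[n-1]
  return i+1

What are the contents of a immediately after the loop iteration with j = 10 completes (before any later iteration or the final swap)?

[-8,-10,-11,-14,-6,-9,-3,-4,1,2,0,-7,-5]

pivot = a[12] = -5; i = -1
j=0: a[0]=-8 ≤ -5 → i=0, swap a[0],a[0] (no change) → [-8,-4,-10,-11,1,0,-3,-14,-6,2,-9,-7,-5]
j=1: a[1]=-4 > -5 → no swap
j=2: a[2]=-10 ≤ -5 → i=1, swap a[1],a[2] → [-8,-10,-4,-11,1,0,-3,-14,-6,2,-9,-7,-5]
j=3: a[3]=-11 ≤ -5 → i=2, swap a[2],a[3] → [-8,-10,-11,-4,1,0,-3,-14,-6,2,-9,-7,-5]
j=4: a[4]=1 > -5 → no swap
j=5: a[5]=0 > -5 → no swap
j=6: a[6]=-3 > -5 → no swap
j=7: a[7]=-14 ≤ -5 → i=3, swap a[3],a[7] → [-8,-10,-11,-14,1,0,-3,-4,-6,2,-9,-7,-5]
j=8: a[8]=-6 ≤ -5 → i=4, swap a[4],a[8] → [-8,-10,-11,-14,-6,0,-3,-4,1,2,-9,-7,-5]
j=9: a[9]=2 > -5 → no swap
j=10: a[10]=-9 ≤ -5 → i=5, swap a[5],a[10] → [-8,-10,-11,-14,-6,-9,-3,-4,1,2,0,-7,-5]
(after j=10) a = [-8,-10,-11,-14,-6,-9,-3,-4,1,2,0,-7,-5]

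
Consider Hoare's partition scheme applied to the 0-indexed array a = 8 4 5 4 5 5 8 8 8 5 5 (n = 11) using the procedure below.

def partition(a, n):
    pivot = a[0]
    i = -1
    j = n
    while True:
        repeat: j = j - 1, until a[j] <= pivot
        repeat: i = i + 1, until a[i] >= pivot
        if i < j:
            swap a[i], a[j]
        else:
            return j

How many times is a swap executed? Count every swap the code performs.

pivot=8
j stops at 10 (5), i stops at 0 (8); swap ⇒ 5 4 5 4 5 5 8 8 8 5 8
j stops at 9 (5), i stops at 6 (8); swap ⇒ 5 4 5 4 5 5 5 8 8 8 8
j stops at 8 (8), i stops at 7 (8); swap ⇒ 5 4 5 4 5 5 5 8 8 8 8
j stops at 7, i stops at 8; i≥j ⇒ return 7. a=5 4 5 4 5 5 5 8 8 8 8

3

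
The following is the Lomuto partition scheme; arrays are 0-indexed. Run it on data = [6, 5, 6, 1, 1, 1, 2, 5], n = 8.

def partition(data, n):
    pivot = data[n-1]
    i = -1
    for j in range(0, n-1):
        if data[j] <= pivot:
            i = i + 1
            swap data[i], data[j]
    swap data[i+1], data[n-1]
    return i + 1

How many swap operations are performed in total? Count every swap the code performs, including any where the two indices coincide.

pivot=5, i=-1
j=0: 6>5, skip
j=1: 5≤5, i=0, swap(0,1) ⇒ [5, 6, 6, 1, 1, 1, 2, 5]
j=2: 6>5, skip
j=3: 1≤5, i=1, swap(1,3) ⇒ [5, 1, 6, 6, 1, 1, 2, 5]
j=4: 1≤5, i=2, swap(2,4) ⇒ [5, 1, 1, 6, 6, 1, 2, 5]
j=5: 1≤5, i=3, swap(3,5) ⇒ [5, 1, 1, 1, 6, 6, 2, 5]
j=6: 2≤5, i=4, swap(4,6) ⇒ [5, 1, 1, 1, 2, 6, 6, 5]
swap(5,7) ⇒ [5, 1, 1, 1, 2, 5, 6, 6]; return 5

6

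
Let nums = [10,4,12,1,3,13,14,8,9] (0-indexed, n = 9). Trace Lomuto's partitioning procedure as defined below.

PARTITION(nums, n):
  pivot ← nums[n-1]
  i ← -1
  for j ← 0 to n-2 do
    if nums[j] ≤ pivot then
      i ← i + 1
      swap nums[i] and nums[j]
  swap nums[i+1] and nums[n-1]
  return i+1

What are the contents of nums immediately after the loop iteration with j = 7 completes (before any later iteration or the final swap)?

pivot = nums[8] = 9; i = -1
j=0: nums[0]=10 > 9 → no swap
j=1: nums[1]=4 ≤ 9 → i=0, swap nums[0],nums[1] → [4,10,12,1,3,13,14,8,9]
j=2: nums[2]=12 > 9 → no swap
j=3: nums[3]=1 ≤ 9 → i=1, swap nums[1],nums[3] → [4,1,12,10,3,13,14,8,9]
j=4: nums[4]=3 ≤ 9 → i=2, swap nums[2],nums[4] → [4,1,3,10,12,13,14,8,9]
j=5: nums[5]=13 > 9 → no swap
j=6: nums[6]=14 > 9 → no swap
j=7: nums[7]=8 ≤ 9 → i=3, swap nums[3],nums[7] → [4,1,3,8,12,13,14,10,9]
(after j=7) nums = [4,1,3,8,12,13,14,10,9]

[4,1,3,8,12,13,14,10,9]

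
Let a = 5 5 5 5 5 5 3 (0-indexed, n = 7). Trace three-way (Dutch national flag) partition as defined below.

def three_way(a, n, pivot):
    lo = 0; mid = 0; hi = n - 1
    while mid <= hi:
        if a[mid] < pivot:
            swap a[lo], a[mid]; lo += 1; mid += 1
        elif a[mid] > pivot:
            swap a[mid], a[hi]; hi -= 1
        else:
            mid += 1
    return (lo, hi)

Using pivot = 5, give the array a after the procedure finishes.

pivot = 5; lo=0, mid=0, hi=6
a[mid]=5=5: mid=1
a[mid]=5=5: mid=2
a[mid]=5=5: mid=3
a[mid]=5=5: mid=4
a[mid]=5=5: mid=5
a[mid]=5=5: mid=6
a[mid]=3<5: swap a[0],a[6]; lo=1,mid=7 → 3 5 5 5 5 5 5
end: lo=1, hi=6; a = 3 5 5 5 5 5 5

3 5 5 5 5 5 5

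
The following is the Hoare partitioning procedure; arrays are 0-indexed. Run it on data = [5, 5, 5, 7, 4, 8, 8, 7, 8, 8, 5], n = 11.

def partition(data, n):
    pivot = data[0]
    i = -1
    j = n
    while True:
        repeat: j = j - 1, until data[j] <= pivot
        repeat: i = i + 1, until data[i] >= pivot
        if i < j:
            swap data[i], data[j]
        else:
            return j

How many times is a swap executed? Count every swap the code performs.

pivot=5
j stops at 10 (5), i stops at 0 (5); swap ⇒ [5, 5, 5, 7, 4, 8, 8, 7, 8, 8, 5]
j stops at 4 (4), i stops at 1 (5); swap ⇒ [5, 4, 5, 7, 5, 8, 8, 7, 8, 8, 5]
j stops at 2, i stops at 2; i≥j ⇒ return 2. data=[5, 4, 5, 7, 5, 8, 8, 7, 8, 8, 5]

2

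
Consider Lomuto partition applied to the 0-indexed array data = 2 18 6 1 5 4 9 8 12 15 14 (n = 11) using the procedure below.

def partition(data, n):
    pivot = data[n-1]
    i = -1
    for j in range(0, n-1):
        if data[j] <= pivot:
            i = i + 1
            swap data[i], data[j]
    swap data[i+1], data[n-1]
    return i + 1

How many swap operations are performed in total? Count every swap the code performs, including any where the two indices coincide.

9

pivot=14, i=-1
j=0: 2≤14, i=0, swap(0,0) ⇒ 2 18 6 1 5 4 9 8 12 15 14
j=1: 18>14, skip
j=2: 6≤14, i=1, swap(1,2) ⇒ 2 6 18 1 5 4 9 8 12 15 14
j=3: 1≤14, i=2, swap(2,3) ⇒ 2 6 1 18 5 4 9 8 12 15 14
j=4: 5≤14, i=3, swap(3,4) ⇒ 2 6 1 5 18 4 9 8 12 15 14
j=5: 4≤14, i=4, swap(4,5) ⇒ 2 6 1 5 4 18 9 8 12 15 14
j=6: 9≤14, i=5, swap(5,6) ⇒ 2 6 1 5 4 9 18 8 12 15 14
j=7: 8≤14, i=6, swap(6,7) ⇒ 2 6 1 5 4 9 8 18 12 15 14
j=8: 12≤14, i=7, swap(7,8) ⇒ 2 6 1 5 4 9 8 12 18 15 14
j=9: 15>14, skip
swap(8,10) ⇒ 2 6 1 5 4 9 8 12 14 15 18; return 8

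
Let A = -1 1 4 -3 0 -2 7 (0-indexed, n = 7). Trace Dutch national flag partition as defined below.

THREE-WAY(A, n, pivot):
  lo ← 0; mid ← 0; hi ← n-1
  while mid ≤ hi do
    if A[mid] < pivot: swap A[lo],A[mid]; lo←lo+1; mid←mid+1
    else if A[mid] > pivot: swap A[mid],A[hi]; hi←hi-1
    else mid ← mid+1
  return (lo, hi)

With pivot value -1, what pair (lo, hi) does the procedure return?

lo=0 mid=0 hi=6
-1=-1: mid=1
1>-1: swap(1,6), hi=5 ⇒ -1 7 4 -3 0 -2 1
7>-1: swap(1,5), hi=4 ⇒ -1 -2 4 -3 0 7 1
-2<-1: swap(0,1), lo=1 mid=2 ⇒ -2 -1 4 -3 0 7 1
4>-1: swap(2,4), hi=3 ⇒ -2 -1 0 -3 4 7 1
0>-1: swap(2,3), hi=2 ⇒ -2 -1 -3 0 4 7 1
-3<-1: swap(1,2), lo=2 mid=3 ⇒ -2 -3 -1 0 4 7 1
done. lo=2 hi=2; A=-2 -3 -1 0 4 7 1

(2, 2)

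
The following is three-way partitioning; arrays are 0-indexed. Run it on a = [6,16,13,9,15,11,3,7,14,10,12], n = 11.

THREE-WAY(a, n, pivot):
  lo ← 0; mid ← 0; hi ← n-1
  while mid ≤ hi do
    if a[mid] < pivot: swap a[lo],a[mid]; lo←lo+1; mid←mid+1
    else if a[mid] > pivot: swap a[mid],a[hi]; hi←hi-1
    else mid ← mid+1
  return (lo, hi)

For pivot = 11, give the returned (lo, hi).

(5, 5)

lo=0 mid=0 hi=10
6<11: swap(0,0), lo=1 mid=1 ⇒ [6,16,13,9,15,11,3,7,14,10,12]
16>11: swap(1,10), hi=9 ⇒ [6,12,13,9,15,11,3,7,14,10,16]
12>11: swap(1,9), hi=8 ⇒ [6,10,13,9,15,11,3,7,14,12,16]
10<11: swap(1,1), lo=2 mid=2 ⇒ [6,10,13,9,15,11,3,7,14,12,16]
13>11: swap(2,8), hi=7 ⇒ [6,10,14,9,15,11,3,7,13,12,16]
14>11: swap(2,7), hi=6 ⇒ [6,10,7,9,15,11,3,14,13,12,16]
7<11: swap(2,2), lo=3 mid=3 ⇒ [6,10,7,9,15,11,3,14,13,12,16]
9<11: swap(3,3), lo=4 mid=4 ⇒ [6,10,7,9,15,11,3,14,13,12,16]
15>11: swap(4,6), hi=5 ⇒ [6,10,7,9,3,11,15,14,13,12,16]
3<11: swap(4,4), lo=5 mid=5 ⇒ [6,10,7,9,3,11,15,14,13,12,16]
11=11: mid=6
done. lo=5 hi=5; a=[6,10,7,9,3,11,15,14,13,12,16]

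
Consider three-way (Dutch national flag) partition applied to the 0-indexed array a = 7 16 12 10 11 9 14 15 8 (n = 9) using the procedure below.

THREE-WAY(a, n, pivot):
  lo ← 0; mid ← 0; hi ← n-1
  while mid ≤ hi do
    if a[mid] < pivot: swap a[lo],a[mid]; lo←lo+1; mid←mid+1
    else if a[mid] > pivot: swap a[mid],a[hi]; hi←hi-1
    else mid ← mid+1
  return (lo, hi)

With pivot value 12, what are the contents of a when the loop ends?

lo=0 mid=0 hi=8
7<12: swap(0,0), lo=1 mid=1 ⇒ 7 16 12 10 11 9 14 15 8
16>12: swap(1,8), hi=7 ⇒ 7 8 12 10 11 9 14 15 16
8<12: swap(1,1), lo=2 mid=2 ⇒ 7 8 12 10 11 9 14 15 16
12=12: mid=3
10<12: swap(2,3), lo=3 mid=4 ⇒ 7 8 10 12 11 9 14 15 16
11<12: swap(3,4), lo=4 mid=5 ⇒ 7 8 10 11 12 9 14 15 16
9<12: swap(4,5), lo=5 mid=6 ⇒ 7 8 10 11 9 12 14 15 16
14>12: swap(6,7), hi=6 ⇒ 7 8 10 11 9 12 15 14 16
15>12: swap(6,6), hi=5 ⇒ 7 8 10 11 9 12 15 14 16
done. lo=5 hi=5; a=7 8 10 11 9 12 15 14 16

7 8 10 11 9 12 15 14 16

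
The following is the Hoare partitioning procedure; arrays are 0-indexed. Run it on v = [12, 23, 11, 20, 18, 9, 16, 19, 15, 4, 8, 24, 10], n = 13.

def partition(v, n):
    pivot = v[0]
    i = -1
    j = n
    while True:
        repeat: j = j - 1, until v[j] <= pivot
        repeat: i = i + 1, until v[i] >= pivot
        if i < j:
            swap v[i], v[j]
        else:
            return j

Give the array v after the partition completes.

pivot = v[0] = 12; i = -1, j = 13
j→12 (v[12]=10≤12), i→0 (v[0]=12≥12); i<j, swap → [10, 23, 11, 20, 18, 9, 16, 19, 15, 4, 8, 24, 12]
j→10 (v[10]=8≤12), i→1 (v[1]=23≥12); i<j, swap → [10, 8, 11, 20, 18, 9, 16, 19, 15, 4, 23, 24, 12]
j→9 (v[9]=4≤12), i→3 (v[3]=20≥12); i<j, swap → [10, 8, 11, 4, 18, 9, 16, 19, 15, 20, 23, 24, 12]
j→5 (v[5]=9≤12), i→4 (v[4]=18≥12); i<j, swap → [10, 8, 11, 4, 9, 18, 16, 19, 15, 20, 23, 24, 12]
j→4, i→5; i≥j, return j=4. v = [10, 8, 11, 4, 9, 18, 16, 19, 15, 20, 23, 24, 12]

[10, 8, 11, 4, 9, 18, 16, 19, 15, 20, 23, 24, 12]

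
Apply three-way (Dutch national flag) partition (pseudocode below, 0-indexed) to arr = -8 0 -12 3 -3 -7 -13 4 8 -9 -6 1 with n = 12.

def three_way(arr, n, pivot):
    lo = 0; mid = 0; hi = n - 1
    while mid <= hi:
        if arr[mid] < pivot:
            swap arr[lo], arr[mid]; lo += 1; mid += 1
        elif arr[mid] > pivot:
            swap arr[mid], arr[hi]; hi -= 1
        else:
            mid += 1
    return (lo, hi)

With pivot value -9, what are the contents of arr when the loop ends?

-13 -12 -9 -3 -7 3 4 8 0 -6 1 -8

lo=0 mid=0 hi=11
-8>-9: swap(0,11), hi=10 ⇒ 1 0 -12 3 -3 -7 -13 4 8 -9 -6 -8
1>-9: swap(0,10), hi=9 ⇒ -6 0 -12 3 -3 -7 -13 4 8 -9 1 -8
-6>-9: swap(0,9), hi=8 ⇒ -9 0 -12 3 -3 -7 -13 4 8 -6 1 -8
-9=-9: mid=1
0>-9: swap(1,8), hi=7 ⇒ -9 8 -12 3 -3 -7 -13 4 0 -6 1 -8
8>-9: swap(1,7), hi=6 ⇒ -9 4 -12 3 -3 -7 -13 8 0 -6 1 -8
4>-9: swap(1,6), hi=5 ⇒ -9 -13 -12 3 -3 -7 4 8 0 -6 1 -8
-13<-9: swap(0,1), lo=1 mid=2 ⇒ -13 -9 -12 3 -3 -7 4 8 0 -6 1 -8
-12<-9: swap(1,2), lo=2 mid=3 ⇒ -13 -12 -9 3 -3 -7 4 8 0 -6 1 -8
3>-9: swap(3,5), hi=4 ⇒ -13 -12 -9 -7 -3 3 4 8 0 -6 1 -8
-7>-9: swap(3,4), hi=3 ⇒ -13 -12 -9 -3 -7 3 4 8 0 -6 1 -8
-3>-9: swap(3,3), hi=2 ⇒ -13 -12 -9 -3 -7 3 4 8 0 -6 1 -8
done. lo=2 hi=2; arr=-13 -12 -9 -3 -7 3 4 8 0 -6 1 -8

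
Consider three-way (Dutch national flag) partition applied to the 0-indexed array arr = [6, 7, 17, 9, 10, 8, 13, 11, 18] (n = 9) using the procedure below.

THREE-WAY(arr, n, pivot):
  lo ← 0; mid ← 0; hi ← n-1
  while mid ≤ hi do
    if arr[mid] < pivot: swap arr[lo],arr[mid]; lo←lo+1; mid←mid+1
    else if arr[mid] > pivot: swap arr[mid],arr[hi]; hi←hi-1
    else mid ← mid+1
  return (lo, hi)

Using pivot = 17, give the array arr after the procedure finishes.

pivot = 17; lo=0, mid=0, hi=8
arr[mid]=6<17: swap arr[0],arr[0]; lo=1,mid=1 → [6, 7, 17, 9, 10, 8, 13, 11, 18]
arr[mid]=7<17: swap arr[1],arr[1]; lo=2,mid=2 → [6, 7, 17, 9, 10, 8, 13, 11, 18]
arr[mid]=17=17: mid=3
arr[mid]=9<17: swap arr[2],arr[3]; lo=3,mid=4 → [6, 7, 9, 17, 10, 8, 13, 11, 18]
arr[mid]=10<17: swap arr[3],arr[4]; lo=4,mid=5 → [6, 7, 9, 10, 17, 8, 13, 11, 18]
arr[mid]=8<17: swap arr[4],arr[5]; lo=5,mid=6 → [6, 7, 9, 10, 8, 17, 13, 11, 18]
arr[mid]=13<17: swap arr[5],arr[6]; lo=6,mid=7 → [6, 7, 9, 10, 8, 13, 17, 11, 18]
arr[mid]=11<17: swap arr[6],arr[7]; lo=7,mid=8 → [6, 7, 9, 10, 8, 13, 11, 17, 18]
arr[mid]=18>17: swap arr[8],arr[8]; hi=7 → [6, 7, 9, 10, 8, 13, 11, 17, 18]
end: lo=7, hi=7; arr = [6, 7, 9, 10, 8, 13, 11, 17, 18]

[6, 7, 9, 10, 8, 13, 11, 17, 18]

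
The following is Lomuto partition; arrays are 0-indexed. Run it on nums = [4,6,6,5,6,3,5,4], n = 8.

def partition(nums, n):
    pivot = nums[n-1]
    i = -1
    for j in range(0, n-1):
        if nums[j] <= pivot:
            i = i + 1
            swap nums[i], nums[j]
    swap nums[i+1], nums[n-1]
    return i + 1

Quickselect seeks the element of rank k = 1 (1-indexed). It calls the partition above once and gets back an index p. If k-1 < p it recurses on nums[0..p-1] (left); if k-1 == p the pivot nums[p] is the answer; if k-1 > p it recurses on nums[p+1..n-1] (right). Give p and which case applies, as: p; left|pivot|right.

pivot = nums[7] = 4; i = -1
j=0: nums[0]=4 ≤ 4 → i=0, swap nums[0],nums[0] (no change) → [4,6,6,5,6,3,5,4]
j=1: nums[1]=6 > 4 → no swap
j=2: nums[2]=6 > 4 → no swap
j=3: nums[3]=5 > 4 → no swap
j=4: nums[4]=6 > 4 → no swap
j=5: nums[5]=3 ≤ 4 → i=1, swap nums[1],nums[5] → [4,3,6,5,6,6,5,4]
j=6: nums[6]=5 > 4 → no swap
final swap nums[2],nums[7] → [4,3,4,5,6,6,5,6]; return 2
p = 2; k-1 = 0 < 2 ⇒ left

2; left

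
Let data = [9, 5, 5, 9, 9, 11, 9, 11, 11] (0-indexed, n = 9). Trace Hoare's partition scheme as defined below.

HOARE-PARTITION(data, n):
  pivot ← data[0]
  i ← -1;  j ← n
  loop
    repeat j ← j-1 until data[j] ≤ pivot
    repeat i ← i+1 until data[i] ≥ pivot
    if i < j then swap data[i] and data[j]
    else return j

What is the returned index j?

pivot = data[0] = 9; i = -1, j = 9
j→6 (data[6]=9≤9), i→0 (data[0]=9≥9); i<j, swap → [9, 5, 5, 9, 9, 11, 9, 11, 11]
j→4 (data[4]=9≤9), i→3 (data[3]=9≥9); i<j, swap → [9, 5, 5, 9, 9, 11, 9, 11, 11]
j→3, i→4; i≥j, return j=3. data = [9, 5, 5, 9, 9, 11, 9, 11, 11]

3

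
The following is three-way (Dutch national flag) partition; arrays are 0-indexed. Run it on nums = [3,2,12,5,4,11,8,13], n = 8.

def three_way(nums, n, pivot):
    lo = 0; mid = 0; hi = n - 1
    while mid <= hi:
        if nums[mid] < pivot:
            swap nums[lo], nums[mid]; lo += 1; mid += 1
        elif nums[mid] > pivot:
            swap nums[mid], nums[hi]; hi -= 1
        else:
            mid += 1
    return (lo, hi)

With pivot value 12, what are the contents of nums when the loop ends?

[3,2,5,4,11,8,12,13]

pivot = 12; lo=0, mid=0, hi=7
nums[mid]=3<12: swap nums[0],nums[0]; lo=1,mid=1 → [3,2,12,5,4,11,8,13]
nums[mid]=2<12: swap nums[1],nums[1]; lo=2,mid=2 → [3,2,12,5,4,11,8,13]
nums[mid]=12=12: mid=3
nums[mid]=5<12: swap nums[2],nums[3]; lo=3,mid=4 → [3,2,5,12,4,11,8,13]
nums[mid]=4<12: swap nums[3],nums[4]; lo=4,mid=5 → [3,2,5,4,12,11,8,13]
nums[mid]=11<12: swap nums[4],nums[5]; lo=5,mid=6 → [3,2,5,4,11,12,8,13]
nums[mid]=8<12: swap nums[5],nums[6]; lo=6,mid=7 → [3,2,5,4,11,8,12,13]
nums[mid]=13>12: swap nums[7],nums[7]; hi=6 → [3,2,5,4,11,8,12,13]
end: lo=6, hi=6; nums = [3,2,5,4,11,8,12,13]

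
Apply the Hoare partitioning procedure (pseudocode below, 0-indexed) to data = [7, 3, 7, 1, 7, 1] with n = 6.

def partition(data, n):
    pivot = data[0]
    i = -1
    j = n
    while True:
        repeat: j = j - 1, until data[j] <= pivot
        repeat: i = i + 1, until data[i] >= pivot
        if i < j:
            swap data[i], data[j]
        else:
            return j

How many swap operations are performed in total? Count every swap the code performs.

2

pivot = data[0] = 7; i = -1, j = 6
j→5 (data[5]=1≤7), i→0 (data[0]=7≥7); i<j, swap → [1, 3, 7, 1, 7, 7]
j→4 (data[4]=7≤7), i→2 (data[2]=7≥7); i<j, swap → [1, 3, 7, 1, 7, 7]
j→3, i→4; i≥j, return j=3. data = [1, 3, 7, 1, 7, 7]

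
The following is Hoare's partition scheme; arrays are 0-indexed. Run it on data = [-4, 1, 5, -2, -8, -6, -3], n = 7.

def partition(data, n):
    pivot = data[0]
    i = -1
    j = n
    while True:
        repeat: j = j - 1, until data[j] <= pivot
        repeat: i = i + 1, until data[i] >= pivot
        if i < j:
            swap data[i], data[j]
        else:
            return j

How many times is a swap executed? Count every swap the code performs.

pivot = data[0] = -4; i = -1, j = 7
j→5 (data[5]=-6≤-4), i→0 (data[0]=-4≥-4); i<j, swap → [-6, 1, 5, -2, -8, -4, -3]
j→4 (data[4]=-8≤-4), i→1 (data[1]=1≥-4); i<j, swap → [-6, -8, 5, -2, 1, -4, -3]
j→1, i→2; i≥j, return j=1. data = [-6, -8, 5, -2, 1, -4, -3]

2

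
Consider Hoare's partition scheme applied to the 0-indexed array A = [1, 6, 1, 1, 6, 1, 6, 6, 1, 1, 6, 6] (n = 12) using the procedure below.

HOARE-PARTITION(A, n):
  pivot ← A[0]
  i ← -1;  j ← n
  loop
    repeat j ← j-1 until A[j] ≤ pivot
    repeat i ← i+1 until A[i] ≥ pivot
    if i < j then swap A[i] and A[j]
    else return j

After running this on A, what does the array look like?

pivot = A[0] = 1; i = -1, j = 12
j→9 (A[9]=1≤1), i→0 (A[0]=1≥1); i<j, swap → [1, 6, 1, 1, 6, 1, 6, 6, 1, 1, 6, 6]
j→8 (A[8]=1≤1), i→1 (A[1]=6≥1); i<j, swap → [1, 1, 1, 1, 6, 1, 6, 6, 6, 1, 6, 6]
j→5 (A[5]=1≤1), i→2 (A[2]=1≥1); i<j, swap → [1, 1, 1, 1, 6, 1, 6, 6, 6, 1, 6, 6]
j→3, i→3; i≥j, return j=3. A = [1, 1, 1, 1, 6, 1, 6, 6, 6, 1, 6, 6]

[1, 1, 1, 1, 6, 1, 6, 6, 6, 1, 6, 6]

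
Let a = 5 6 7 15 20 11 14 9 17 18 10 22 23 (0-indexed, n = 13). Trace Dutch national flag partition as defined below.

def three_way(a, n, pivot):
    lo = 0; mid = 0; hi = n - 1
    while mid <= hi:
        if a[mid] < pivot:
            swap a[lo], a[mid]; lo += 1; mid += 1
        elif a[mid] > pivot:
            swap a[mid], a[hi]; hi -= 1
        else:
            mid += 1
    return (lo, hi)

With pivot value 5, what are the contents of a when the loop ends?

pivot = 5; lo=0, mid=0, hi=12
a[mid]=5=5: mid=1
a[mid]=6>5: swap a[1],a[12]; hi=11 → 5 23 7 15 20 11 14 9 17 18 10 22 6
a[mid]=23>5: swap a[1],a[11]; hi=10 → 5 22 7 15 20 11 14 9 17 18 10 23 6
a[mid]=22>5: swap a[1],a[10]; hi=9 → 5 10 7 15 20 11 14 9 17 18 22 23 6
a[mid]=10>5: swap a[1],a[9]; hi=8 → 5 18 7 15 20 11 14 9 17 10 22 23 6
a[mid]=18>5: swap a[1],a[8]; hi=7 → 5 17 7 15 20 11 14 9 18 10 22 23 6
a[mid]=17>5: swap a[1],a[7]; hi=6 → 5 9 7 15 20 11 14 17 18 10 22 23 6
a[mid]=9>5: swap a[1],a[6]; hi=5 → 5 14 7 15 20 11 9 17 18 10 22 23 6
a[mid]=14>5: swap a[1],a[5]; hi=4 → 5 11 7 15 20 14 9 17 18 10 22 23 6
a[mid]=11>5: swap a[1],a[4]; hi=3 → 5 20 7 15 11 14 9 17 18 10 22 23 6
a[mid]=20>5: swap a[1],a[3]; hi=2 → 5 15 7 20 11 14 9 17 18 10 22 23 6
a[mid]=15>5: swap a[1],a[2]; hi=1 → 5 7 15 20 11 14 9 17 18 10 22 23 6
a[mid]=7>5: swap a[1],a[1]; hi=0 → 5 7 15 20 11 14 9 17 18 10 22 23 6
end: lo=0, hi=0; a = 5 7 15 20 11 14 9 17 18 10 22 23 6

5 7 15 20 11 14 9 17 18 10 22 23 6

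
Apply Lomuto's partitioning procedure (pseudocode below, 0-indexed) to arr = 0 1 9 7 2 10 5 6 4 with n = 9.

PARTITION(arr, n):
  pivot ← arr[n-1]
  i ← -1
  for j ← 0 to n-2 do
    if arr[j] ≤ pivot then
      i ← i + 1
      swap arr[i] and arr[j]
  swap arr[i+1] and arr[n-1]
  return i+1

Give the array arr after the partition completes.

0 1 2 4 9 10 5 6 7

pivot=4, i=-1
j=0: 0≤4, i=0, swap(0,0) ⇒ 0 1 9 7 2 10 5 6 4
j=1: 1≤4, i=1, swap(1,1) ⇒ 0 1 9 7 2 10 5 6 4
j=2: 9>4, skip
j=3: 7>4, skip
j=4: 2≤4, i=2, swap(2,4) ⇒ 0 1 2 7 9 10 5 6 4
j=5: 10>4, skip
j=6: 5>4, skip
j=7: 6>4, skip
swap(3,8) ⇒ 0 1 2 4 9 10 5 6 7; return 3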